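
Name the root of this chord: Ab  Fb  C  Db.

Db

Reordering Ab, Fb, C, Db into stacked thirds gives Db–Fb–Ab–C; the bottom of that stack, Db, is the root.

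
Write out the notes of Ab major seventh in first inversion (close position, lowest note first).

The chord tones are Ab–C–Eb–G. With the third (C) lowest for first inversion: C, Eb, G, Ab.

C, Eb, G, Ab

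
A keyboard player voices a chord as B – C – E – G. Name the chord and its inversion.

The pitch classes B, C, E, G arrange in thirds as C–E–G–B: a C major seventh chord.
With the seventh (B) in the bass, the chord is in third inversion (figured bass 4/2).

C major seventh, third inversion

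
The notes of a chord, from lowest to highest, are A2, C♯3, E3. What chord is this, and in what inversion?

A major, root position

Reducing to letter names: A, C#, E. These stack in thirds as A–C#–E — an A major triad.
With the root (A) in the bass, the chord is in root position (figured bass 5/3).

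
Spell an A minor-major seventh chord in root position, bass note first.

A, C, E, G#

A minor-major seventh is A–C–E–G#. Root position puts the root (A) in the bass, with the remaining tones above: A, C, E, G#.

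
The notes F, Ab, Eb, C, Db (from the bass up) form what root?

F, Ab, Eb, C, Db are the tones of a Db major ninth chord (Db–F–Ab–C–Eb), making Db the root.

Db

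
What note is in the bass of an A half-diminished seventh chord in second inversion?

Eb

A half-diminished seventh is A–C–Eb–G. Second inversion places the fifth in the bass: Eb.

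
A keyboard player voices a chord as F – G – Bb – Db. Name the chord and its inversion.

The distinct note names are F, G, Bb, Db. Stacked in thirds they read G–Bb–Db–F, which is a half-diminished seventh chord on G.
The lowest note is F, the seventh of the chord, so this is third inversion (figured bass 4/2).

G half-diminished seventh, third inversion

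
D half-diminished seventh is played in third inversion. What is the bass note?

C

The seventh of D half-diminished seventh (D–F–Ab–C) is C; that is the bass in third inversion.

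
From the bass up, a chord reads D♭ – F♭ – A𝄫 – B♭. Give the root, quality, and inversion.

Bb diminished seventh, first inversion

Reducing to letter names: Db, Fb, Abb, Bb. These stack in thirds as Bb–Db–Fb–Abb — a Bb diminished seventh chord.
The lowest note is Db, the third of the chord, so this is first inversion (figured bass 6/5).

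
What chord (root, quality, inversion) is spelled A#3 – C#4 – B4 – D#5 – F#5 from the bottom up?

B major ninth, third inversion

Reducing to letter names: A#, C#, B, D#, F#. These stack in thirds as B–D#–F#–A#–C# — a B major ninth chord.
A# is the seventh of B major ninth; seventh in the bass means third inversion.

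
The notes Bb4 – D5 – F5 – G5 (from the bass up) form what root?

Reordering Bb, D, F, G into stacked thirds gives G–Bb–D–F; the bottom of that stack, G, is the root.

G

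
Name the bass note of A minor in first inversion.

C

A minor is A–C–E. First inversion places the third in the bass: C.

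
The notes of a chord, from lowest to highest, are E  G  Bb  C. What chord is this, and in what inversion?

The distinct note names are E, G, Bb, C. Stacked in thirds they read C–E–G–Bb, which is a dominant seventh chord on C.
With the third (E) in the bass, the chord is in first inversion (figured bass 6/5).

C dominant seventh, first inversion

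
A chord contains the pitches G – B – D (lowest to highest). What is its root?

G

G, B, D are the tones of a G major triad (G–B–D), making G the root.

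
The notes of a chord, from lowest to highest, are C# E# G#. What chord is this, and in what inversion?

The pitch classes C#, E#, G# arrange in thirds as C#–E#–G#: a C# major triad.
The lowest note is C#, the root of the chord, so this is root position (figured bass 5/3).

C# major, root position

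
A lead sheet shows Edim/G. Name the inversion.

first inversion

Edim/G means E diminished with G in the bass. G is the third of E diminished (E–G–Bb), so this is first inversion.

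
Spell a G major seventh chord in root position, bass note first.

The chord tones are G–B–D–F#. With the root (G) lowest for root position: G, B, D, F#.

G, B, D, F#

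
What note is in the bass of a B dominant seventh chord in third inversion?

In third inversion the seventh is lowest. For B dominant seventh (B–D#–F#–A) that is A.

A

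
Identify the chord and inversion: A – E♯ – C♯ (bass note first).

Reducing to letter names: A, E#, C#. These stack in thirds as A–C#–E# — an A augmented triad.
With the root (A) in the bass, the chord is in root position (figured bass 5/3).

A augmented, root position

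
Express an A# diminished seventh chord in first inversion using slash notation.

A#dim7/C#

First inversion of A# diminished seventh has the third (C#) in the bass. As a slash chord: A#dim7/C#.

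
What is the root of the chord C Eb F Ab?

F

Reordering C, Eb, F, Ab into stacked thirds gives F–Ab–C–Eb; the bottom of that stack, F, is the root.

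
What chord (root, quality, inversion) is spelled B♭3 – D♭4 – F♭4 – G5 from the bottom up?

G diminished seventh, first inversion

Reducing to letter names: Bb, Db, Fb, G. These stack in thirds as G–Bb–Db–Fb — a G diminished seventh chord.
Bb is the third of G diminished seventh; third in the bass means first inversion (figured bass 6/5).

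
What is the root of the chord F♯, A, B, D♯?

B

Reordering F#, A, B, D# into stacked thirds gives B–D#–F#–A; the bottom of that stack, B, is the root.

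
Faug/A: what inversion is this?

first inversion

Faug/A means F augmented with A in the bass. A is the third of F augmented (F–A–C#), so this is first inversion.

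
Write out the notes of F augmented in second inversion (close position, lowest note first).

The chord tones are F–A–C#. With the fifth (C#) lowest for second inversion: C#, F, A.

C#, F, A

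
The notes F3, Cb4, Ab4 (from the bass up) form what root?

Reordering F, Cb, Ab into stacked thirds gives F–Ab–Cb; the bottom of that stack, F, is the root.

F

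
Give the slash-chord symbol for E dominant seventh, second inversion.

Second inversion of E dominant seventh has the fifth (B) in the bass. As a slash chord: E7/B.

E7/B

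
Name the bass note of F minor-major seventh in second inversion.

The fifth of F minor-major seventh (F–Ab–C–E) is C; that is the bass in second inversion.

C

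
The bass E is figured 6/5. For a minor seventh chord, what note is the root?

The figures 6/5 mean the third of the chord is in the bass. If E is the third of a minor seventh chord, the root is C# (chord tones C#–E–G#–B).

C#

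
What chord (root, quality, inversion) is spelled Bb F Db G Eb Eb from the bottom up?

Eb dominant ninth, second inversion

The distinct note names are Bb, F, Db, G, Eb. Stacked in thirds they read Eb–G–Bb–Db–F, which is a dominant ninth chord on Eb.
Bb is the fifth of Eb dominant ninth; fifth in the bass means second inversion.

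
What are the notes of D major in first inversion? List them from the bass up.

F#, A, D

Spelling D major: D–F#–A. In first inversion the third is bass, giving F#, A, D from the bottom.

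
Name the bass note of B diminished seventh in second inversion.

F

The fifth of B diminished seventh (B–D–F–Ab) is F; that is the bass in second inversion.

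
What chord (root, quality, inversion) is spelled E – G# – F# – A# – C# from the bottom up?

The distinct note names are E, G#, F#, A#, C#. Stacked in thirds they read F#–A#–C#–E–G#, which is a dominant ninth chord on F#.
With the seventh (E) in the bass, the chord is in third inversion.

F# dominant ninth, third inversion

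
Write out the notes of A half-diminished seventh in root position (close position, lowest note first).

A, C, Eb, G

A half-diminished seventh is A–C–Eb–G. Root position puts the root (A) in the bass, with the remaining tones above: A, C, Eb, G.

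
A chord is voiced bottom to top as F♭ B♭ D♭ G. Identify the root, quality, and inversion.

The pitch classes Fb, Bb, Db, G arrange in thirds as G–Bb–Db–Fb: a G diminished seventh chord.
Fb is the seventh of G diminished seventh; seventh in the bass means third inversion (figured bass 4/2).

G diminished seventh, third inversion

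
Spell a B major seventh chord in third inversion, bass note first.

A#, B, D#, F#

The chord tones are B–D#–F#–A#. With the seventh (A#) lowest for third inversion: A#, B, D#, F#.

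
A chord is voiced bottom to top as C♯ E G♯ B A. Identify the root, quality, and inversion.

The pitch classes C#, E, G#, B, A arrange in thirds as A–C#–E–G#–B: an A major ninth chord.
C# is the third of A major ninth; third in the bass means first inversion.

A major ninth, first inversion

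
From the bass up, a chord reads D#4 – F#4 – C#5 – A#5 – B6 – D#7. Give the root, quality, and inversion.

Reducing to letter names: D#, F#, C#, A#, B. These stack in thirds as B–D#–F#–A#–C# — a B major ninth chord.
With the third (D#) in the bass, the chord is in first inversion.

B major ninth, first inversion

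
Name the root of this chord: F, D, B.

The distinct letter names are F, D, B. Arranged as a stack of thirds they read B–D–F, so B is the root (a B diminished triad).

B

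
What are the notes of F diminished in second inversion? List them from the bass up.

The chord tones are F–Ab–Cb. With the fifth (Cb) lowest for second inversion: Cb, F, Ab.

Cb, F, Ab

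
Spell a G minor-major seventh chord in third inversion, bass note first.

F#, G, Bb, D

The chord tones are G–Bb–D–F#. With the seventh (F#) lowest for third inversion: F#, G, Bb, D.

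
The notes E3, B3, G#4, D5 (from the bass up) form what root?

E

Reordering E, B, G#, D into stacked thirds gives E–G#–B–D; the bottom of that stack, E, is the root.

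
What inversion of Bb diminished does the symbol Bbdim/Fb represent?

second inversion

Bbdim/Fb means Bb diminished with Fb in the bass. Fb is the fifth of Bb diminished (Bb–Db–Fb), so this is second inversion.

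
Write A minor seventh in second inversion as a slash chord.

Am7/E

Second inversion of A minor seventh has the fifth (E) in the bass. As a slash chord: Am7/E.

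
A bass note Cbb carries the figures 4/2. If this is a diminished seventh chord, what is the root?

Db

The figures 4/2 mean the seventh of the chord is in the bass. If Cbb is the seventh of a diminished seventh chord, the root is Db (chord tones Db–Fb–Abb–Cbb).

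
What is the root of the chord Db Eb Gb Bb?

Db, Eb, Gb, Bb are the tones of an Eb minor seventh chord (Eb–Gb–Bb–Db), making Eb the root.

Eb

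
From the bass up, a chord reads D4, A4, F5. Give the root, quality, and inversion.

The distinct note names are D, A, F. Stacked in thirds they read D–F–A, which is a minor triad on D.
With the root (D) in the bass, the chord is in root position (figured bass 5/3).

D minor, root position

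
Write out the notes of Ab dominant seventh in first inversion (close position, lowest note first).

Ab dominant seventh is Ab–C–Eb–Gb. First inversion puts the third (C) in the bass, with the remaining tones above: C, Eb, Gb, Ab.

C, Eb, Gb, Ab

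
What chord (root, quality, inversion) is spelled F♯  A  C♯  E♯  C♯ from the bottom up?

The distinct note names are F#, A, C#, E#. Stacked in thirds they read F#–A–C#–E#, which is a minor-major seventh chord on F#.
With the root (F#) in the bass, the chord is in root position (figured bass 7).

F# minor-major seventh, root position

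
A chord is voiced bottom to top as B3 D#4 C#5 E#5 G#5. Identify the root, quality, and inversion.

C# dominant ninth, third inversion

Reducing to letter names: B, D#, C#, E#, G#. These stack in thirds as C#–E#–G#–B–D# — a C# dominant ninth chord.
With the seventh (B) in the bass, the chord is in third inversion.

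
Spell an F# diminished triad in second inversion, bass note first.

Spelling F# diminished: F#–A–C. In second inversion the fifth is bass, giving C, F#, A from the bottom.

C, F#, A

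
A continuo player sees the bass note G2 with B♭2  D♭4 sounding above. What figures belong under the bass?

5/3

The notes G, Bb, Db stack in thirds as G–Bb–Db — a G diminished triad. The bass G is the root, so this is root position: figured 5/3.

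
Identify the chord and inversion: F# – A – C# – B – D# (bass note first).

The distinct note names are F#, A, C#, B, D#. Stacked in thirds they read B–D#–F#–A–C#, which is a dominant ninth chord on B.
The lowest note is F#, the fifth of the chord, so this is second inversion.

B dominant ninth, second inversion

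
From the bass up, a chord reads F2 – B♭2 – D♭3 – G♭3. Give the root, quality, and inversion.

Reducing to letter names: F, Bb, Db, Gb. These stack in thirds as Gb–Bb–Db–F — a Gb major seventh chord.
F is the seventh of Gb major seventh; seventh in the bass means third inversion (figured bass 4/2).

Gb major seventh, third inversion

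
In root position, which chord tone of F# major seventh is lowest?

The root of F# major seventh (F#–A#–C#–E#) is F#; that is the bass in root position.

F#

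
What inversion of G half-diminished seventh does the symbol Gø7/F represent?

Gø7/F means G half-diminished seventh with F in the bass. F is the seventh of G half-diminished seventh (G–Bb–Db–F), so this is third inversion.

third inversion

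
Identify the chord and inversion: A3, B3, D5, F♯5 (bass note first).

The pitch classes A, B, D, F# arrange in thirds as B–D–F#–A: a B minor seventh chord.
With the seventh (A) in the bass, the chord is in third inversion (figured bass 4/2).

B minor seventh, third inversion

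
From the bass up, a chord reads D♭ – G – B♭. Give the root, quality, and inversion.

G diminished, second inversion

The pitch classes Db, G, Bb arrange in thirds as G–Bb–Db: a G diminished triad.
Db is the fifth of G diminished; fifth in the bass means second inversion (figured bass 6/4).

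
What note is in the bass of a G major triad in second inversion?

D

In second inversion the fifth is lowest. For G major (G–B–D) that is D.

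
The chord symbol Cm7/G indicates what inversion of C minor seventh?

second inversion

Cm7/G means C minor seventh with G in the bass. G is the fifth of C minor seventh (C–Eb–G–Bb), so this is second inversion.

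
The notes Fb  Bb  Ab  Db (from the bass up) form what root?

Bb

Reordering Fb, Bb, Ab, Db into stacked thirds gives Bb–Db–Fb–Ab; the bottom of that stack, Bb, is the root.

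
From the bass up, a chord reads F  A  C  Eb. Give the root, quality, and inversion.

Reducing to letter names: F, A, C, Eb. These stack in thirds as F–A–C–Eb — an F dominant seventh chord.
The lowest note is F, the root of the chord, so this is root position (figured bass 7).

F dominant seventh, root position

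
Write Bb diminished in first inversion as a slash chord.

First inversion of Bb diminished has the third (Db) in the bass. As a slash chord: Bbdim/Db.

Bbdim/Db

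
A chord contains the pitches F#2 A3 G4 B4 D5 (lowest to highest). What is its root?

G

Reordering F#, A, G, B, D into stacked thirds gives G–B–D–F#–A; the bottom of that stack, G, is the root.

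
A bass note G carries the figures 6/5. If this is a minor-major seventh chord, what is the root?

The figures 6/5 mean the third of the chord is in the bass. If G is the third of a minor-major seventh chord, the root is E (chord tones E–G–B–D#).

E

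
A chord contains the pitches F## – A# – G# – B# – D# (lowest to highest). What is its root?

G#

The distinct letter names are F##, A#, G#, B#, D#. Arranged as a stack of thirds they read G#–B#–D#–F##–A#, so G# is the root (a G# major ninth chord).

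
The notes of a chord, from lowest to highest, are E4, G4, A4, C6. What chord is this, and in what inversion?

A minor seventh, second inversion

Reducing to letter names: E, G, A, C. These stack in thirds as A–C–E–G — an A minor seventh chord.
The lowest note is E, the fifth of the chord, so this is second inversion (figured bass 4/3).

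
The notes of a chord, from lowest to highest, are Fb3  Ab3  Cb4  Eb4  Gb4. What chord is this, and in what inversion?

Fb major ninth, root position

The pitch classes Fb, Ab, Cb, Eb, Gb arrange in thirds as Fb–Ab–Cb–Eb–Gb: an Fb major ninth chord.
Fb is the root of Fb major ninth; root in the bass means root position.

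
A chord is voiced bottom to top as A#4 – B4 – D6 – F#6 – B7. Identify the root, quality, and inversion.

The distinct note names are A#, B, D, F#. Stacked in thirds they read B–D–F#–A#, which is a minor-major seventh chord on B.
A# is the seventh of B minor-major seventh; seventh in the bass means third inversion (figured bass 4/2).

B minor-major seventh, third inversion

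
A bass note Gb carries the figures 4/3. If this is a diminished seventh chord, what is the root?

C

The figures 4/3 mean the fifth of the chord is in the bass. If Gb is the fifth of a diminished seventh chord, the root is C (chord tones C–Eb–Gb–Bbb).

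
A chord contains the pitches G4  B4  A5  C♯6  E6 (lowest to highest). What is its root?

A

Reordering G, B, A, C#, E into stacked thirds gives A–C#–E–G–B; the bottom of that stack, A, is the root.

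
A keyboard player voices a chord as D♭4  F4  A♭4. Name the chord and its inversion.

Db major, root position

Reducing to letter names: Db, F, Ab. These stack in thirds as Db–F–Ab — a Db major triad.
Db is the root of Db major; root in the bass means root position (figured bass 5/3).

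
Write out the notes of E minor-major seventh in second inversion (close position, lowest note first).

E minor-major seventh is E–G–B–D#. Second inversion puts the fifth (B) in the bass, with the remaining tones above: B, D#, E, G.

B, D#, E, G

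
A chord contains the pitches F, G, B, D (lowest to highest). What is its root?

G

The distinct letter names are F, G, B, D. Arranged as a stack of thirds they read G–B–D–F, so G is the root (a G dominant seventh chord).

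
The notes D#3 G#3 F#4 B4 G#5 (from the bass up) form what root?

The distinct letter names are D#, G#, F#, B. Arranged as a stack of thirds they read G#–B–D#–F#, so G# is the root (a G# minor seventh chord).

G#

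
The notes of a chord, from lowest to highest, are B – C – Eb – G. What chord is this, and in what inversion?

Reducing to letter names: B, C, Eb, G. These stack in thirds as C–Eb–G–B — a C minor-major seventh chord.
B is the seventh of C minor-major seventh; seventh in the bass means third inversion (figured bass 4/2).

C minor-major seventh, third inversion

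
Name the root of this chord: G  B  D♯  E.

G, B, D#, E are the tones of an E minor-major seventh chord (E–G–B–D#), making E the root.

E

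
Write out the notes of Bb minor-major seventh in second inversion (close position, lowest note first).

The chord tones are Bb–Db–F–A. With the fifth (F) lowest for second inversion: F, A, Bb, Db.

F, A, Bb, Db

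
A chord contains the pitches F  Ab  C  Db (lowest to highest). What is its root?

Reordering F, Ab, C, Db into stacked thirds gives Db–F–Ab–C; the bottom of that stack, Db, is the root.

Db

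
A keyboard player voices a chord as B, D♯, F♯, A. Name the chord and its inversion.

B dominant seventh, root position

The pitch classes B, D#, F#, A arrange in thirds as B–D#–F#–A: a B dominant seventh chord.
The lowest note is B, the root of the chord, so this is root position (figured bass 7).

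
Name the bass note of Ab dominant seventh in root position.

Ab dominant seventh is Ab–C–Eb–Gb. Root position places the root in the bass: Ab.

Ab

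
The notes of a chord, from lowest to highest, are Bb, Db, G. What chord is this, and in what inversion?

The pitch classes Bb, Db, G arrange in thirds as G–Bb–Db: a G diminished triad.
Bb is the third of G diminished; third in the bass means first inversion (figured bass 6).

G diminished, first inversion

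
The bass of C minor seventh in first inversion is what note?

Eb

The third of C minor seventh (C–Eb–G–Bb) is Eb; that is the bass in first inversion.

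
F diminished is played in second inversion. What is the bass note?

F diminished is F–Ab–Cb. Second inversion places the fifth in the bass: Cb.

Cb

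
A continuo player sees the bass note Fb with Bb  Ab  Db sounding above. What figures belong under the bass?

4/3

The notes Fb, Bb, Ab, Db stack in thirds as Bb–Db–Fb–Ab — a Bb half-diminished seventh chord. The bass Fb is the fifth, so this is second inversion: figured 4/3.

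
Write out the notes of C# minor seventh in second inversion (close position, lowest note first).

G#, B, C#, E

C# minor seventh is C#–E–G#–B. Second inversion puts the fifth (G#) in the bass, with the remaining tones above: G#, B, C#, E.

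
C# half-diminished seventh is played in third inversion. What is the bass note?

In third inversion the seventh is lowest. For C# half-diminished seventh (C#–E–G–B) that is B.

B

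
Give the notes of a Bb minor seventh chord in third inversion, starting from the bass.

Spelling Bb minor seventh: Bb–Db–F–Ab. In third inversion the seventh is bass, giving Ab, Bb, Db, F from the bottom.

Ab, Bb, Db, F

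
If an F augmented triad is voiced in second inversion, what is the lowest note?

C#

In second inversion the fifth is lowest. For F augmented (F–A–C#) that is C#.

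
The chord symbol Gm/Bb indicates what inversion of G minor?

first inversion

Gm/Bb means G minor with Bb in the bass. Bb is the third of G minor (G–Bb–D), so this is first inversion.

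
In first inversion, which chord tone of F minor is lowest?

Ab

The third of F minor (F–Ab–C) is Ab; that is the bass in first inversion.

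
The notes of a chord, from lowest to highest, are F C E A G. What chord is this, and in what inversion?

F major ninth, root position

Reducing to letter names: F, C, E, A, G. These stack in thirds as F–A–C–E–G — an F major ninth chord.
The lowest note is F, the root of the chord, so this is root position.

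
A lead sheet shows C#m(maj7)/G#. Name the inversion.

C#m(maj7)/G# means C# minor-major seventh with G# in the bass. G# is the fifth of C# minor-major seventh (C#–E–G#–B#), so this is second inversion.

second inversion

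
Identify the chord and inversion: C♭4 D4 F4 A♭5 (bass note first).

The distinct note names are Cb, D, F, Ab. Stacked in thirds they read D–F–Ab–Cb, which is a diminished seventh chord on D.
With the seventh (Cb) in the bass, the chord is in third inversion (figured bass 4/2).

D diminished seventh, third inversion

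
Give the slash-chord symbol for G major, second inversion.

Second inversion of G major has the fifth (D) in the bass. As a slash chord: G/D.

G/D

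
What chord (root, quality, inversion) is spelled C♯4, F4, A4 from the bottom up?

F augmented, second inversion

Reducing to letter names: C#, F, A. These stack in thirds as F–A–C# — an F augmented triad.
With the fifth (C#) in the bass, the chord is in second inversion (figured bass 6/4).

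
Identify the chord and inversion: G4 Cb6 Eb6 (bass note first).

Reducing to letter names: G, Cb, Eb. These stack in thirds as Cb–Eb–G — a Cb augmented triad.
The lowest note is G, the fifth of the chord, so this is second inversion (figured bass 6/4).

Cb augmented, second inversion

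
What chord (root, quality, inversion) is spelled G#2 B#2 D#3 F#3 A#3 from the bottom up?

The distinct note names are G#, B#, D#, F#, A#. Stacked in thirds they read G#–B#–D#–F#–A#, which is a dominant ninth chord on G#.
With the root (G#) in the bass, the chord is in root position.

G# dominant ninth, root position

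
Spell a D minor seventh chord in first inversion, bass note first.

D minor seventh is D–F–A–C. First inversion puts the third (F) in the bass, with the remaining tones above: F, A, C, D.

F, A, C, D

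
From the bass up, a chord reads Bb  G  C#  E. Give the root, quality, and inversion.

The distinct note names are Bb, G, C#, E. Stacked in thirds they read C#–E–G–Bb, which is a diminished seventh chord on C#.
With the seventh (Bb) in the bass, the chord is in third inversion (figured bass 4/2).

C# diminished seventh, third inversion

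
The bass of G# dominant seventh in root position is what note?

G#

In root position the root is lowest. For G# dominant seventh (G#–B#–D#–F#) that is G#.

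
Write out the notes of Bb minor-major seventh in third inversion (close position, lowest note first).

A, Bb, Db, F

Spelling Bb minor-major seventh: Bb–Db–F–A. In third inversion the seventh is bass, giving A, Bb, Db, F from the bottom.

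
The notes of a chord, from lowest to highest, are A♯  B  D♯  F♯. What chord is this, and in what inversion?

The pitch classes A#, B, D#, F# arrange in thirds as B–D#–F#–A#: a B major seventh chord.
The lowest note is A#, the seventh of the chord, so this is third inversion (figured bass 4/2).

B major seventh, third inversion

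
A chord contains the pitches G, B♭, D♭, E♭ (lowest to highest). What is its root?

Eb

The distinct letter names are G, Bb, Db, Eb. Arranged as a stack of thirds they read Eb–G–Bb–Db, so Eb is the root (an Eb dominant seventh chord).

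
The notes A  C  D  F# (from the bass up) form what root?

A, C, D, F# are the tones of a D dominant seventh chord (D–F#–A–C), making D the root.

D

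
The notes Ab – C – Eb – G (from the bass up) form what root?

The distinct letter names are Ab, C, Eb, G. Arranged as a stack of thirds they read Ab–C–Eb–G, so Ab is the root (an Ab major seventh chord).

Ab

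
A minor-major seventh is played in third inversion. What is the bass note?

In third inversion the seventh is lowest. For A minor-major seventh (A–C–E–G#) that is G#.

G#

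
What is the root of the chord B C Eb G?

B, C, Eb, G are the tones of a C minor-major seventh chord (C–Eb–G–B), making C the root.

C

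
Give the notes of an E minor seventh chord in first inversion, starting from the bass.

E minor seventh is E–G–B–D. First inversion puts the third (G) in the bass, with the remaining tones above: G, B, D, E.

G, B, D, E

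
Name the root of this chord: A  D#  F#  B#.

A, D#, F#, B# are the tones of a B# diminished seventh chord (B#–D#–F#–A), making B# the root.

B#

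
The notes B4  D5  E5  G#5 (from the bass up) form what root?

E

B, D, E, G# are the tones of an E dominant seventh chord (E–G#–B–D), making E the root.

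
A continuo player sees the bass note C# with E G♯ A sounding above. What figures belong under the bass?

6/5

The notes C#, E, G#, A stack in thirds as A–C#–E–G# — an A major seventh chord. The bass C# is the third, so this is first inversion: figured 6/5.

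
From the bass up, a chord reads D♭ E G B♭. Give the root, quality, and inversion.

E diminished seventh, third inversion

The distinct note names are Db, E, G, Bb. Stacked in thirds they read E–G–Bb–Db, which is a diminished seventh chord on E.
Db is the seventh of E diminished seventh; seventh in the bass means third inversion (figured bass 4/2).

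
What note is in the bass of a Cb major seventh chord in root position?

Cb

In root position the root is lowest. For Cb major seventh (Cb–Eb–Gb–Bb) that is Cb.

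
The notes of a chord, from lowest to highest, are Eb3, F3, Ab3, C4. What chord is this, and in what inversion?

F minor seventh, third inversion

The distinct note names are Eb, F, Ab, C. Stacked in thirds they read F–Ab–C–Eb, which is a minor seventh chord on F.
The lowest note is Eb, the seventh of the chord, so this is third inversion (figured bass 4/2).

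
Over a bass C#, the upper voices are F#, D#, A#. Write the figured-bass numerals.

4/2

The notes C#, F#, D#, A# stack in thirds as D#–F#–A#–C# — a D# minor seventh chord. The bass C# is the seventh, so this is third inversion: figured 4/2.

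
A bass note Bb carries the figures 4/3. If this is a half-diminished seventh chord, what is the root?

The figures 4/3 mean the fifth of the chord is in the bass. If Bb is the fifth of a half-diminished seventh chord, the root is E (chord tones E–G–Bb–D).

E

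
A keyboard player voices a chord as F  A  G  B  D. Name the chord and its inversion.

The distinct note names are F, A, G, B, D. Stacked in thirds they read G–B–D–F–A, which is a dominant ninth chord on G.
The lowest note is F, the seventh of the chord, so this is third inversion.

G dominant ninth, third inversion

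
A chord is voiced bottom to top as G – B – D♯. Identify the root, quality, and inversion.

Reducing to letter names: G, B, D#. These stack in thirds as G–B–D# — a G augmented triad.
The lowest note is G, the root of the chord, so this is root position (figured bass 5/3).

G augmented, root position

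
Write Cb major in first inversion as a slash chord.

Cbmaj/Eb

First inversion of Cb major has the third (Eb) in the bass. As a slash chord: Cbmaj/Eb.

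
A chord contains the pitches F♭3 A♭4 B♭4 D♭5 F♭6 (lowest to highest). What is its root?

Reordering Fb, Ab, Bb, Db into stacked thirds gives Bb–Db–Fb–Ab; the bottom of that stack, Bb, is the root.

Bb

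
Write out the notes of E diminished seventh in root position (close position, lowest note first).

E, G, Bb, Db

E diminished seventh is E–G–Bb–Db. Root position puts the root (E) in the bass, with the remaining tones above: E, G, Bb, Db.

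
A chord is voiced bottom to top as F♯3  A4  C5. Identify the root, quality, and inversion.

Reducing to letter names: F#, A, C. These stack in thirds as F#–A–C — an F# diminished triad.
F# is the root of F# diminished; root in the bass means root position (figured bass 5/3).

F# diminished, root position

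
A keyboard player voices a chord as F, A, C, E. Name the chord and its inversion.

Reducing to letter names: F, A, C, E. These stack in thirds as F–A–C–E — an F major seventh chord.
The lowest note is F, the root of the chord, so this is root position (figured bass 7).

F major seventh, root position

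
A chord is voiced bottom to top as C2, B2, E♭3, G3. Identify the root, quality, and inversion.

Reducing to letter names: C, B, Eb, G. These stack in thirds as C–Eb–G–B — a C minor-major seventh chord.
The lowest note is C, the root of the chord, so this is root position (figured bass 7).

C minor-major seventh, root position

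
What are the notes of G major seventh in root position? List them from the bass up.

G, B, D, F#

G major seventh is G–B–D–F#. Root position puts the root (G) in the bass, with the remaining tones above: G, B, D, F#.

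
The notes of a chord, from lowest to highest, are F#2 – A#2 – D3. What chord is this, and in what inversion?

D augmented, first inversion

The pitch classes F#, A#, D arrange in thirds as D–F#–A#: a D augmented triad.
F# is the third of D augmented; third in the bass means first inversion (figured bass 6).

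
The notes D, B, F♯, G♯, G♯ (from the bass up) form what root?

G#

Reordering D, B, F#, G# into stacked thirds gives G#–B–D–F#; the bottom of that stack, G#, is the root.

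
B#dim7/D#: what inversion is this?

first inversion

B#dim7/D# means B# diminished seventh with D# in the bass. D# is the third of B# diminished seventh (B#–D#–F#–A), so this is first inversion.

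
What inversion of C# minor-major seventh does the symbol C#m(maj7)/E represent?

C#m(maj7)/E means C# minor-major seventh with E in the bass. E is the third of C# minor-major seventh (C#–E–G#–B#), so this is first inversion.

first inversion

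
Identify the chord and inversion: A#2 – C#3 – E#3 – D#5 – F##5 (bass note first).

D# dominant ninth, second inversion

The distinct note names are A#, C#, E#, D#, F##. Stacked in thirds they read D#–F##–A#–C#–E#, which is a dominant ninth chord on D#.
With the fifth (A#) in the bass, the chord is in second inversion.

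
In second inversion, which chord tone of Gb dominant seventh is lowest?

Db

Gb dominant seventh is Gb–Bb–Db–Fb. Second inversion places the fifth in the bass: Db.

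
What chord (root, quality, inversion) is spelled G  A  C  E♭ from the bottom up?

Reducing to letter names: G, A, C, Eb. These stack in thirds as A–C–Eb–G — an A half-diminished seventh chord.
G is the seventh of A half-diminished seventh; seventh in the bass means third inversion (figured bass 4/2).

A half-diminished seventh, third inversion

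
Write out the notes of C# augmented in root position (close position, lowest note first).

C# augmented is C#–E#–G##. Root position puts the root (C#) in the bass, with the remaining tones above: C#, E#, G##.

C#, E#, G##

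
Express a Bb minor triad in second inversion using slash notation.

Bbm/F

Second inversion of Bb minor has the fifth (F) in the bass. As a slash chord: Bbm/F.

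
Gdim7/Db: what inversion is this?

second inversion

Gdim7/Db means G diminished seventh with Db in the bass. Db is the fifth of G diminished seventh (G–Bb–Db–Fb), so this is second inversion.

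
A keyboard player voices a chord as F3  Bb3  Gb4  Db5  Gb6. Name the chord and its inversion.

Gb major seventh, third inversion

The pitch classes F, Bb, Gb, Db arrange in thirds as Gb–Bb–Db–F: a Gb major seventh chord.
F is the seventh of Gb major seventh; seventh in the bass means third inversion (figured bass 4/2).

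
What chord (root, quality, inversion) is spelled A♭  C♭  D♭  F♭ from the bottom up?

Db minor seventh, second inversion

The pitch classes Ab, Cb, Db, Fb arrange in thirds as Db–Fb–Ab–Cb: a Db minor seventh chord.
The lowest note is Ab, the fifth of the chord, so this is second inversion (figured bass 4/3).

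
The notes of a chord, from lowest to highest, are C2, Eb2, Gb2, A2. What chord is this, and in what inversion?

A diminished seventh, first inversion

The pitch classes C, Eb, Gb, A arrange in thirds as A–C–Eb–Gb: an A diminished seventh chord.
C is the third of A diminished seventh; third in the bass means first inversion (figured bass 6/5).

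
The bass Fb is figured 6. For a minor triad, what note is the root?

Db

The figures 6 mean the third of the chord is in the bass. If Fb is the third of a minor triad, the root is Db (chord tones Db–Fb–Ab).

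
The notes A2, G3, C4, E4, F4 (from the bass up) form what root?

The distinct letter names are A, G, C, E, F. Arranged as a stack of thirds they read F–A–C–E–G, so F is the root (an F major ninth chord).

F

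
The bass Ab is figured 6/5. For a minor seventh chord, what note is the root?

F

The figures 6/5 mean the third of the chord is in the bass. If Ab is the third of a minor seventh chord, the root is F (chord tones F–Ab–C–Eb).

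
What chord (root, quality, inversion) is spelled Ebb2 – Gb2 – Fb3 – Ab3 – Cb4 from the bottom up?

The distinct note names are Ebb, Gb, Fb, Ab, Cb. Stacked in thirds they read Fb–Ab–Cb–Ebb–Gb, which is a dominant ninth chord on Fb.
The lowest note is Ebb, the seventh of the chord, so this is third inversion.

Fb dominant ninth, third inversion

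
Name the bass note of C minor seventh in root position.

C

The root of C minor seventh (C–Eb–G–Bb) is C; that is the bass in root position.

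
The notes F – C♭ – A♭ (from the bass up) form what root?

F

Reordering F, Cb, Ab into stacked thirds gives F–Ab–Cb; the bottom of that stack, F, is the root.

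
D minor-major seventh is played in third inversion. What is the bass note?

D minor-major seventh is D–F–A–C#. Third inversion places the seventh in the bass: C#.

C#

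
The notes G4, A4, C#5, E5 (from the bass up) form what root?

A

G, A, C#, E are the tones of an A dominant seventh chord (A–C#–E–G), making A the root.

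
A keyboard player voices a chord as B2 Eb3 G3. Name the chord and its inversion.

The distinct note names are B, Eb, G. Stacked in thirds they read Eb–G–B, which is an augmented triad on Eb.
With the fifth (B) in the bass, the chord is in second inversion (figured bass 6/4).

Eb augmented, second inversion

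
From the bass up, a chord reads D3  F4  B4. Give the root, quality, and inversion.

The pitch classes D, F, B arrange in thirds as B–D–F: a B diminished triad.
With the third (D) in the bass, the chord is in first inversion (figured bass 6).

B diminished, first inversion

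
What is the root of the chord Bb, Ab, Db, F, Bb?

Bb

Reordering Bb, Ab, Db, F into stacked thirds gives Bb–Db–F–Ab; the bottom of that stack, Bb, is the root.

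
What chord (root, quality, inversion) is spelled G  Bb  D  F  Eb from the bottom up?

Eb major ninth, first inversion

The distinct note names are G, Bb, D, F, Eb. Stacked in thirds they read Eb–G–Bb–D–F, which is a major ninth chord on Eb.
G is the third of Eb major ninth; third in the bass means first inversion.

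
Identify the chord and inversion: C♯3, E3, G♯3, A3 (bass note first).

A major seventh, first inversion

The pitch classes C#, E, G#, A arrange in thirds as A–C#–E–G#: an A major seventh chord.
The lowest note is C#, the third of the chord, so this is first inversion (figured bass 6/5).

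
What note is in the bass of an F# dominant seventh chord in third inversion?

E

The seventh of F# dominant seventh (F#–A#–C#–E) is E; that is the bass in third inversion.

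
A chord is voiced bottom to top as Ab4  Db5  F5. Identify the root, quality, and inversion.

The pitch classes Ab, Db, F arrange in thirds as Db–F–Ab: a Db major triad.
Ab is the fifth of Db major; fifth in the bass means second inversion (figured bass 6/4).

Db major, second inversion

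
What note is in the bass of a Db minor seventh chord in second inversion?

Ab

In second inversion the fifth is lowest. For Db minor seventh (Db–Fb–Ab–Cb) that is Ab.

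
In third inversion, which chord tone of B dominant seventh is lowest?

A

B dominant seventh is B–D#–F#–A. Third inversion places the seventh in the bass: A.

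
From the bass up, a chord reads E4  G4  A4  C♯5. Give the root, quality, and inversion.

A dominant seventh, second inversion

Reducing to letter names: E, G, A, C#. These stack in thirds as A–C#–E–G — an A dominant seventh chord.
The lowest note is E, the fifth of the chord, so this is second inversion (figured bass 4/3).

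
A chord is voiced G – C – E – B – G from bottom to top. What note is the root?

C

G, C, E, B are the tones of a C major seventh chord (C–E–G–B), making C the root.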